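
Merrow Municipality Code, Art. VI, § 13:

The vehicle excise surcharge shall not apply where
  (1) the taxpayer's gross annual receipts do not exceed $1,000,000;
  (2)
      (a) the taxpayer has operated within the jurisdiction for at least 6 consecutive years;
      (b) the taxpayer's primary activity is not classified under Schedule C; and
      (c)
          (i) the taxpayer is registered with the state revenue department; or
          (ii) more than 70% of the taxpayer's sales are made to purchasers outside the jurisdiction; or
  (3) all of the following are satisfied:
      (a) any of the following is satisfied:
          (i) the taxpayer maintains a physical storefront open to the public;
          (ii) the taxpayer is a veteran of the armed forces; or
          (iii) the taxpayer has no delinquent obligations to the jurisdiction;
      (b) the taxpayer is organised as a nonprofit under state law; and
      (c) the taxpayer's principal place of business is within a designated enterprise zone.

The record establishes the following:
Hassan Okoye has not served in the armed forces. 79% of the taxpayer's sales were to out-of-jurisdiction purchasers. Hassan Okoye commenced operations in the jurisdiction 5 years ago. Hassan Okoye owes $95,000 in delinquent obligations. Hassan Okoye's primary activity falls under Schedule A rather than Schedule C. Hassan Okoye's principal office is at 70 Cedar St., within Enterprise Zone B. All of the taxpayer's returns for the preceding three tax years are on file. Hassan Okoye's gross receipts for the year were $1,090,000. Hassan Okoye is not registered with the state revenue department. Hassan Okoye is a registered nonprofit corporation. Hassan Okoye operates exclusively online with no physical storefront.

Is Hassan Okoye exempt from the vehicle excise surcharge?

(1) receipts ≤ $1,000,000 — fails.
(a) ≥ 6 yrs in jurisdiction — fails.
(b) not (Schedule C activity) — met.
(i) state-registered — not satisfied.
(ii) >70% out-of-jur. sales — satisfied.
(c) = F OR T = true.
(2): F AND T AND T → false.
(i) has storefront — not satisfied.
(ii) veteran — not satisfied.
(iii) no delinquency — fails.
(a) = F OR F OR F = false.
(b) nonprofit — satisfied.
(c) in enterprise zone — met.
So (3) is not satisfied (F AND T AND T).
Overall = F OR F OR F = false.

No — not exempt.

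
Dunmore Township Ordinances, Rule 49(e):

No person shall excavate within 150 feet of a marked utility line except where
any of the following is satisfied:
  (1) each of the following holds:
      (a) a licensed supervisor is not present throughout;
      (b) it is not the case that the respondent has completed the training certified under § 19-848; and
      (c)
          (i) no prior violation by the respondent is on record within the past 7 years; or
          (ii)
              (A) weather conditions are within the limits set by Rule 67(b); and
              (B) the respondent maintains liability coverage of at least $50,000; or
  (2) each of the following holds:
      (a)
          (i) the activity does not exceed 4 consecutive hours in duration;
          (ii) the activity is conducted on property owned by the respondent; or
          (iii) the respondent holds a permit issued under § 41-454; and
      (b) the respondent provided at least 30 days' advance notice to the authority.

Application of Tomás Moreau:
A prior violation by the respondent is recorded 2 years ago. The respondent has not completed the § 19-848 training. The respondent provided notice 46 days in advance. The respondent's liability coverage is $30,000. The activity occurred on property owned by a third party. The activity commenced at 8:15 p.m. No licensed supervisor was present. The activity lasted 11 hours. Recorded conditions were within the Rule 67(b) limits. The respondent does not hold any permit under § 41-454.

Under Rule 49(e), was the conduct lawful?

(a) not (supervisor present) — satisfied.
(b) not (training certified) — satisfied.
(i) no prior violation — not satisfied.
(A) weather ok — satisfied.
(B) coverage ≥ $50,000 — not met.
(ii) = T AND F = false.
(c) = F OR F = false.
So (1) is not satisfied (T AND T AND F).
(i) ≤ 4 hrs duration — not met.
(ii) own property — fails.
(iii) holds permit — not met.
(a) = F OR F OR F = false.
(b) ≥30 days' notice — satisfied.
(2) = F AND T = false.
Overall = F OR F = false.

No — unlawful.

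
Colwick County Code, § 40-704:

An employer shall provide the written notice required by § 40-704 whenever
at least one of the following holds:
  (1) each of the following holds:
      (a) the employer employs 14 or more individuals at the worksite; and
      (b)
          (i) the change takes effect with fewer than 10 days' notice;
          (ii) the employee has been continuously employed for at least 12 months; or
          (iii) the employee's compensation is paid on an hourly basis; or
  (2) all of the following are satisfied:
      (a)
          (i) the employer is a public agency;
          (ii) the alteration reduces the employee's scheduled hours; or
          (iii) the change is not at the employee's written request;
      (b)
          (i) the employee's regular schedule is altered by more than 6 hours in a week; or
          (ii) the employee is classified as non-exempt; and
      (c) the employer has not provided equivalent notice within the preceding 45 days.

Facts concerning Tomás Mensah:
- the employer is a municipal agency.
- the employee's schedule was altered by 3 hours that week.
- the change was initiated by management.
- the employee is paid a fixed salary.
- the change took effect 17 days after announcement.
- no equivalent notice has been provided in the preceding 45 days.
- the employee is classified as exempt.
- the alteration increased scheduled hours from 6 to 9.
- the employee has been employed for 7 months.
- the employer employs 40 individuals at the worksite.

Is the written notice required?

(a) ≥ 14 at site — satisfied.
(i) < 10 days' notice — fails.
(ii) tenure ≥ 12 mo. — fails.
(iii) hourly-paid — not met.
(b) = F OR F OR F = false.
(1): T AND F → false.
(i) public agency — satisfied.
(ii) hours reduced — fails.
(iii) not employee-requested — satisfied.
(a) = T OR F OR T = true.
(i) schedule shift > 6h — fails.
(ii) non-exempt — not met.
(b) = F OR F = false.
(c) no recent notice — holds.
So (2) is not satisfied (T AND F AND T).
Overall = F OR F = false.

No — not required.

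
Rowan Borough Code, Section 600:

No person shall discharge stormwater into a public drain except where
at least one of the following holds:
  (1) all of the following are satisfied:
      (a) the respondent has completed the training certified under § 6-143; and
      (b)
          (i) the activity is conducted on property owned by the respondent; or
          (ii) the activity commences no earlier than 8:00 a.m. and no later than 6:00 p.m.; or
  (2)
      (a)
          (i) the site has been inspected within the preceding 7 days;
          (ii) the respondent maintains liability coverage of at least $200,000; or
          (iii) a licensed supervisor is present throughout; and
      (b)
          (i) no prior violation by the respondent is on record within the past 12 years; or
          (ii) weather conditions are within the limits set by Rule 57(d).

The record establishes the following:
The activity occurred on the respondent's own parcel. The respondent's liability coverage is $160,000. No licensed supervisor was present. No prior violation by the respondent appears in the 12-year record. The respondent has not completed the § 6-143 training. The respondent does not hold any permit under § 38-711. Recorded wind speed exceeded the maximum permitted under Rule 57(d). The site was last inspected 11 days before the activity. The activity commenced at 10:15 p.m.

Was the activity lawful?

(a) training certified — not met.
(i) own property — met.
(ii) start within hours — not met.
(b) = T OR F = true.
(1) = F AND T = false.
(i) site inspected — fails.
(ii) coverage ≥ $200,000 — fails.
(iii) supervisor present — not satisfied.
So (a) is not satisfied (F OR F OR F).
(i) no prior violation — met.
(ii) weather ok — fails.
(b): T OR F → true.
So (2) is not satisfied (F AND T).
So Overall is not satisfied (F OR F).

No — unlawful.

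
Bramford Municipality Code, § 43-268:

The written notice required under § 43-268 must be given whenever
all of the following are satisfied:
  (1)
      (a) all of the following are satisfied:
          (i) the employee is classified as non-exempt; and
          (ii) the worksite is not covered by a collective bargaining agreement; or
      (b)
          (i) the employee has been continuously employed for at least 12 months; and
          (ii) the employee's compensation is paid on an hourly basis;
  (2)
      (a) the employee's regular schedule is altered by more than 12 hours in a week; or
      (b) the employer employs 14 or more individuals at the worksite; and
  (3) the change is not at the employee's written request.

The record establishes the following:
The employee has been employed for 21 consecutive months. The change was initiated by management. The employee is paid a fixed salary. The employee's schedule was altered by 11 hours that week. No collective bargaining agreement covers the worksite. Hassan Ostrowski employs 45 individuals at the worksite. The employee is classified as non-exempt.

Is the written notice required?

Yes — required.

(i) non-exempt — met.
(ii) no CBA — met.
So (a) is satisfied (T AND T).
(i) tenure ≥ 12 mo. — met.
(ii) hourly-paid — not met.
(b) = T AND F = false.
(1): T OR F → true.
(a) schedule shift > 12h — not met.
(b) ≥ 14 at site — satisfied.
So (2) is satisfied (F OR T).
(3) not employee-requested — holds.
Overall: T AND T AND T → true.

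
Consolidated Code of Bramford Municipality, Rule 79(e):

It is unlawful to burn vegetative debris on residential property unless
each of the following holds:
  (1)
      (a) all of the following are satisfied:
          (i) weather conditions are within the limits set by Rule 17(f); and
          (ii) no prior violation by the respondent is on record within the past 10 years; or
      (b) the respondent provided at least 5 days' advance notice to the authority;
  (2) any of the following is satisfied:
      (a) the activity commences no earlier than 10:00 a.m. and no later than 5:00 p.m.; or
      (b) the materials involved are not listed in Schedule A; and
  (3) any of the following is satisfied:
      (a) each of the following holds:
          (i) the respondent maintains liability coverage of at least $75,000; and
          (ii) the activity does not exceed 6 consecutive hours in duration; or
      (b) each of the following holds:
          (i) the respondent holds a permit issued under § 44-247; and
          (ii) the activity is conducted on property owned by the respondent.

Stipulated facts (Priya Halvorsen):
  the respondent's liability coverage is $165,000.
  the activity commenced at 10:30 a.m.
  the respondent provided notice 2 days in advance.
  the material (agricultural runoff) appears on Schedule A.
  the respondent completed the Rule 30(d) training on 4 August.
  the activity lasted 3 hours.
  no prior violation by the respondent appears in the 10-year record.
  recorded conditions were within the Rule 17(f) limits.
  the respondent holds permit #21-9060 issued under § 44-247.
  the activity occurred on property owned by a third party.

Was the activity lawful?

(i) weather ok — satisfied.
(ii) no prior violation — satisfied.
So (a) is satisfied (T AND T).
(b) ≥5 days' notice — not met.
(1) = T OR F = true.
(a) start within hours — met.
(b) not (Schedule A material) — not satisfied.
So (2) is satisfied (T OR F).
(i) coverage ≥ $75,000 — met.
(ii) ≤ 6 hrs duration — met.
So (a) is satisfied (T AND T).
(i) holds permit — met.
(ii) own property — not met.
(b): T AND F → false.
(3): T OR F → true.
So Overall is satisfied (T AND T AND T).

Yes — lawful.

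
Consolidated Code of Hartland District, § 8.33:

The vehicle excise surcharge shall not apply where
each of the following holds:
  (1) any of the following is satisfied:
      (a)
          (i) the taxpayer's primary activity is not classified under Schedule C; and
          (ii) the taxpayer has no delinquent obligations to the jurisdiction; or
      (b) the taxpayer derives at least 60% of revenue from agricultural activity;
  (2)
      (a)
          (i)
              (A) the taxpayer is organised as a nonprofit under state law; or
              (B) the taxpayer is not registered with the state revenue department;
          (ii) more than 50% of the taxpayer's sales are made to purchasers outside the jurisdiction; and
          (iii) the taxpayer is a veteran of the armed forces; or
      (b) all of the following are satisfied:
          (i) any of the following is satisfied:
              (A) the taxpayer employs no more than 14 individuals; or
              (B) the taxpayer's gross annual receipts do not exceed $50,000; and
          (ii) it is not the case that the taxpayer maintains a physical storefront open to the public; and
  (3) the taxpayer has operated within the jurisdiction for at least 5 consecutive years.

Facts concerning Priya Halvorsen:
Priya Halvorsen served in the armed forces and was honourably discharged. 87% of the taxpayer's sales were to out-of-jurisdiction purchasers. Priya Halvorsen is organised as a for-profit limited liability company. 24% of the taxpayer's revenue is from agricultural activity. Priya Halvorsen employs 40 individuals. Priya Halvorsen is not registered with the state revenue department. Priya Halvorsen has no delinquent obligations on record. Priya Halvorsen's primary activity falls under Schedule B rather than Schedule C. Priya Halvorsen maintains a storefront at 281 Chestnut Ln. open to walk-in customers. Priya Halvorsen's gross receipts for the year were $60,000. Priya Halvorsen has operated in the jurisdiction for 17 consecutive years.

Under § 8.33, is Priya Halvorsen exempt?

Yes — exempt.

(i) not (Schedule C activity) — holds.
(ii) no delinquency — satisfied.
(a) = T AND T = true.
(b) ≥60% agricultural — fails.
(1) = T OR F = true.
(A) nonprofit — fails.
(B) not (state-registered) — satisfied.
(i): F OR T → true.
(ii) >50% out-of-jur. sales — satisfied.
(iii) veteran — satisfied.
So (a) is satisfied (T AND T AND T).
(A) ≤ 14 employees — not satisfied.
(B) receipts ≤ $50,000 — not satisfied.
(i) = F OR F = false.
(ii) not (has storefront) — fails.
So (b) is not satisfied (F AND F).
(2) = T OR F = true.
(3) ≥ 5 yrs in jurisdiction — satisfied.
Overall: T AND T AND T → true.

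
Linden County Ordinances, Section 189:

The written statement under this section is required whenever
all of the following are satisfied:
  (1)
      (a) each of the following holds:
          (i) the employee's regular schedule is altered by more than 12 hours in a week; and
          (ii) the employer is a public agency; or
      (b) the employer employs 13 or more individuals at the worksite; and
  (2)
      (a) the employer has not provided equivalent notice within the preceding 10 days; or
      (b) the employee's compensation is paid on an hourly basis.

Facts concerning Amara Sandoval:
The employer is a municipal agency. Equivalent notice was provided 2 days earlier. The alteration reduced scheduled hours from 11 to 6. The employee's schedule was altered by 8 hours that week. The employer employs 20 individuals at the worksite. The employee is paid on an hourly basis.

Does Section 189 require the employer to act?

Yes — required.

(i) schedule shift > 12h — not met.
(ii) public agency — met.
(a): F AND T → false.
(b) ≥ 13 at site — holds.
So (1) is satisfied (F OR T).
(a) no recent notice — fails.
(b) hourly-paid — met.
So (2) is satisfied (F OR T).
So Overall is satisfied (T AND T).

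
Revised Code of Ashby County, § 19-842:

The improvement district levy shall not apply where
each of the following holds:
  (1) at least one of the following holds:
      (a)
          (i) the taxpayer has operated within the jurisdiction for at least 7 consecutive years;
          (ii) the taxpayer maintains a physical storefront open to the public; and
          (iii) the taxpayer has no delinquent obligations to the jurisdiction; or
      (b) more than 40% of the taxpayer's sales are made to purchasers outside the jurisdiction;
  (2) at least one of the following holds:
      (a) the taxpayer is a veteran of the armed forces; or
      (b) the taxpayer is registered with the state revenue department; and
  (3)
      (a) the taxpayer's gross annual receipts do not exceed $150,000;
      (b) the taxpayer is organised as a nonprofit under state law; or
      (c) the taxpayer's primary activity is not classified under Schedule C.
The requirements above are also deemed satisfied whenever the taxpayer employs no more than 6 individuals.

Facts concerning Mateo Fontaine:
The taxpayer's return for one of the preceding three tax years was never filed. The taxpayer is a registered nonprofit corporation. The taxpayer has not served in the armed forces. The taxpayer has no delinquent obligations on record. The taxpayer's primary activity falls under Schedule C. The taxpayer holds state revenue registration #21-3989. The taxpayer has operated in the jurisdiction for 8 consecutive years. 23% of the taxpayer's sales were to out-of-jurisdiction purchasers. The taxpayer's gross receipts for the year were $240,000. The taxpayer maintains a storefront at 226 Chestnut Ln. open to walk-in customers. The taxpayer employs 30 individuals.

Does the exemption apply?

Yes — exempt.

(i) ≥ 7 yrs in jurisdiction — met.
(ii) has storefront — satisfied.
(iii) no delinquency — satisfied.
So (a) is satisfied (T AND T AND T).
(b) >40% out-of-jur. sales — fails.
(1): T OR F → true.
(a) veteran — not met.
(b) state-registered — holds.
So (2) is satisfied (F OR T).
(a) receipts ≤ $150,000 — fails.
(b) nonprofit — met.
(c) not (Schedule C activity) — fails.
(3): F OR T OR F → true.
Overall: T AND T AND T → true.
Exception (≤ 6 employees) — not satisfied.
Result: main true OR exception false → true.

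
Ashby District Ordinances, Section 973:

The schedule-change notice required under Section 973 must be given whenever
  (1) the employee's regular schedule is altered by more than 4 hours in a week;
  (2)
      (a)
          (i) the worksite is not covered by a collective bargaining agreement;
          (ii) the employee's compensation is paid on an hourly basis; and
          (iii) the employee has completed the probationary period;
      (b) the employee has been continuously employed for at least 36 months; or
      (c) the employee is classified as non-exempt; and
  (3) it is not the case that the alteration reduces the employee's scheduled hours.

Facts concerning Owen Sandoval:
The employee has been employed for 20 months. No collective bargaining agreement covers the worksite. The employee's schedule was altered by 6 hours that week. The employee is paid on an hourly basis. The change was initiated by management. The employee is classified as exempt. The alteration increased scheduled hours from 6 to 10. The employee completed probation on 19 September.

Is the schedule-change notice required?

(1) schedule shift > 4h — met.
(i) no CBA — met.
(ii) hourly-paid — met.
(iii) past probation — met.
(a): T AND T AND T → true.
(b) tenure ≥ 36 mo. — fails.
(c) non-exempt — not satisfied.
(2): T OR F OR F → true.
(3) not (hours reduced) — met.
Overall = T AND T AND T = true.

Yes — required.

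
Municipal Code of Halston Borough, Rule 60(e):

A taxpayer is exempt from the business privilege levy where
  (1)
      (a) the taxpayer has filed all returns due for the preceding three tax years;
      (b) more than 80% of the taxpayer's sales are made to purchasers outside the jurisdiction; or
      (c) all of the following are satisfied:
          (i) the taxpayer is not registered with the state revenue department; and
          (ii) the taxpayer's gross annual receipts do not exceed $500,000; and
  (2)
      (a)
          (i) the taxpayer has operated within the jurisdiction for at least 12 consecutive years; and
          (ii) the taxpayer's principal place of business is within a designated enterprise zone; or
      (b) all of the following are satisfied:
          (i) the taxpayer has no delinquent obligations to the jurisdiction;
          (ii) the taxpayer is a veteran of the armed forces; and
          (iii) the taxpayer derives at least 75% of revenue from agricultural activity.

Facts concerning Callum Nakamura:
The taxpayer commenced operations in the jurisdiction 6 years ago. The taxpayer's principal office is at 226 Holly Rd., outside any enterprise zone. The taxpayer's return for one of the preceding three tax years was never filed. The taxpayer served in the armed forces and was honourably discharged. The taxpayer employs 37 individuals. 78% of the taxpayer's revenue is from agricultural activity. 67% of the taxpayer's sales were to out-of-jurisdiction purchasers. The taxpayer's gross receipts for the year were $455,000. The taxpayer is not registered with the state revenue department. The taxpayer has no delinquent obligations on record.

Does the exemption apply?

Yes — exempt.

(a) returns current — not satisfied.
(b) >80% out-of-jur. sales — not satisfied.
(i) not (state-registered) — met.
(ii) receipts ≤ $500,000 — satisfied.
(c): T AND T → true.
So (1) is satisfied (F OR F OR T).
(i) ≥ 12 yrs in jurisdiction — not satisfied.
(ii) in enterprise zone — not met.
(a): F AND F → false.
(i) no delinquency — satisfied.
(ii) veteran — satisfied.
(iii) ≥75% agricultural — met.
(b) = T AND T AND T = true.
So (2) is satisfied (F OR T).
So Overall is satisfied (T AND T).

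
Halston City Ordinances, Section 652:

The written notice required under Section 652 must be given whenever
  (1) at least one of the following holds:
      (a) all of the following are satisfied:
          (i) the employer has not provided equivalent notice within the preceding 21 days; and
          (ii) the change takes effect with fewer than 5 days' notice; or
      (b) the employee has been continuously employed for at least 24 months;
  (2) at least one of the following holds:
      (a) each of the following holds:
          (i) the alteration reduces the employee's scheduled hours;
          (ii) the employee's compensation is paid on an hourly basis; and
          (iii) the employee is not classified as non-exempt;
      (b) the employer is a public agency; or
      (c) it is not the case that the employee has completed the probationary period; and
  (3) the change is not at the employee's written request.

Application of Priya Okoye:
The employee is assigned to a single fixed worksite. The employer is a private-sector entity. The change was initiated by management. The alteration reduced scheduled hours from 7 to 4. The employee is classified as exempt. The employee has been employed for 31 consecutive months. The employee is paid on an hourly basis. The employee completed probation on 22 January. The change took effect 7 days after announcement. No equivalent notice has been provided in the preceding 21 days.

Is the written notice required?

(i) no recent notice — satisfied.
(ii) < 5 days' notice — not satisfied.
So (a) is not satisfied (T AND F).
(b) tenure ≥ 24 mo. — holds.
(1) = F OR T = true.
(i) hours reduced — holds.
(ii) hourly-paid — satisfied.
(iii) not (non-exempt) — satisfied.
(a): T AND T AND T → true.
(b) public agency — not satisfied.
(c) not (past probation) — not satisfied.
So (2) is satisfied (T OR F OR F).
(3) not employee-requested — met.
Overall = T AND T AND T = true.

Yes — required.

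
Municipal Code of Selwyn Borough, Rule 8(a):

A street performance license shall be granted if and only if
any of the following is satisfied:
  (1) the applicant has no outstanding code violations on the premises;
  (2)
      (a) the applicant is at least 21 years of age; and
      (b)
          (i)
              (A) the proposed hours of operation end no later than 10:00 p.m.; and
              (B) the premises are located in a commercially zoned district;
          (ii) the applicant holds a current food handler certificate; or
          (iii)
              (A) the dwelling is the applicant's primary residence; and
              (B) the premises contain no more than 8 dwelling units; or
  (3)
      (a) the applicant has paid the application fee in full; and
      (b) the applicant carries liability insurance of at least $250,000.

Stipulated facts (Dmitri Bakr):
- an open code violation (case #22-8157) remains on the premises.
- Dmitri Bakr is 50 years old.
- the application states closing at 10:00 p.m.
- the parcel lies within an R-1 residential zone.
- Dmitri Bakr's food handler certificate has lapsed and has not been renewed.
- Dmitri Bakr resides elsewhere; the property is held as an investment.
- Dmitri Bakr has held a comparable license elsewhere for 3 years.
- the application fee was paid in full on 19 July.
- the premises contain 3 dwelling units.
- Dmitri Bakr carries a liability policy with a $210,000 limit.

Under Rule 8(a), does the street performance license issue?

No — denied.

(1) no code violations — fails.
(a) age ≥ 21 — holds.
(A) closes by 10 p.m. — holds.
(B) commercially zoned — not met.
(i): T AND F → false.
(ii) food handler cert. — not satisfied.
(A) primary residence — not satisfied.
(B) ≤ 8 units — met.
So (iii) is not satisfied (F AND T).
(b): F OR F OR F → false.
So (2) is not satisfied (T AND F).
(a) fee paid — holds.
(b) insurance ≥ $250,000 — fails.
So (3) is not satisfied (T AND F).
So Overall is not satisfied (F OR F OR F).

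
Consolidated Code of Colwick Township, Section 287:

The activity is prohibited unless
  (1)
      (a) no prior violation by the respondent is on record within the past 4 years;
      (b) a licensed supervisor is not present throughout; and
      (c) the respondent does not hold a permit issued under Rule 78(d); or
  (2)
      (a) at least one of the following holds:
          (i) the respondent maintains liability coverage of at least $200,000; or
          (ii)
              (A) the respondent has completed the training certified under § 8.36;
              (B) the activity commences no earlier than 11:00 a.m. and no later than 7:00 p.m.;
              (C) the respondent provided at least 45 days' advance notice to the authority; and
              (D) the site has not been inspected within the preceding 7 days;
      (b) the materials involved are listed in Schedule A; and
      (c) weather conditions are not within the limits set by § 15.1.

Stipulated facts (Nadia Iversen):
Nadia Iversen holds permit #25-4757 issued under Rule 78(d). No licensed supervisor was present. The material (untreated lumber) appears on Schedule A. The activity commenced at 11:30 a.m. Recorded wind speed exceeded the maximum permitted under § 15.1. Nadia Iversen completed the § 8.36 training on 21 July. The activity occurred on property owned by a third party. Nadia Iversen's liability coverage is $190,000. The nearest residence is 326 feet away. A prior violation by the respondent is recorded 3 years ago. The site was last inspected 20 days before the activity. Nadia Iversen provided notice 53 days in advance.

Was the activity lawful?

(a) no prior violation — fails.
(b) not (supervisor present) — met.
(c) not (holds permit) — not met.
(1) = F AND T AND F = false.
(i) coverage ≥ $200,000 — not satisfied.
(A) training certified — met.
(B) start within hours — satisfied.
(C) ≥45 days' notice — holds.
(D) not (site inspected) — satisfied.
So (ii) is satisfied (T AND T AND T AND T).
(a): F OR T → true.
(b) Schedule A material — holds.
(c) not (weather ok) — satisfied.
(2): T AND T AND T → true.
So Overall is satisfied (F OR T).

Yes — lawful.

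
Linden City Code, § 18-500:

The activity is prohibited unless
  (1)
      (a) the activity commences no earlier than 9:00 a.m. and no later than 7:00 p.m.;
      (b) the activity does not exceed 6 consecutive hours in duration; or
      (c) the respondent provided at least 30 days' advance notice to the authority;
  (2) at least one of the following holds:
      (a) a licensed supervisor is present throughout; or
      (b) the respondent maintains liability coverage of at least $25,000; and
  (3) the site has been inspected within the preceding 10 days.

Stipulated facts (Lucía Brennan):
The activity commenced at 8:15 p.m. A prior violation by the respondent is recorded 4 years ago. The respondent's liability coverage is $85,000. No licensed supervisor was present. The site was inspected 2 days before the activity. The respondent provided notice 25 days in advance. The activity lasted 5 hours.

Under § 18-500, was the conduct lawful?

(a) start within hours — fails.
(b) ≤ 6 hrs duration — holds.
(c) ≥30 days' notice — fails.
(1) = F OR T OR F = true.
(a) supervisor present — not satisfied.
(b) coverage ≥ $25,000 — holds.
So (2) is satisfied (F OR T).
(3) site inspected — met.
So Overall is satisfied (T AND T AND T).

Yes — lawful.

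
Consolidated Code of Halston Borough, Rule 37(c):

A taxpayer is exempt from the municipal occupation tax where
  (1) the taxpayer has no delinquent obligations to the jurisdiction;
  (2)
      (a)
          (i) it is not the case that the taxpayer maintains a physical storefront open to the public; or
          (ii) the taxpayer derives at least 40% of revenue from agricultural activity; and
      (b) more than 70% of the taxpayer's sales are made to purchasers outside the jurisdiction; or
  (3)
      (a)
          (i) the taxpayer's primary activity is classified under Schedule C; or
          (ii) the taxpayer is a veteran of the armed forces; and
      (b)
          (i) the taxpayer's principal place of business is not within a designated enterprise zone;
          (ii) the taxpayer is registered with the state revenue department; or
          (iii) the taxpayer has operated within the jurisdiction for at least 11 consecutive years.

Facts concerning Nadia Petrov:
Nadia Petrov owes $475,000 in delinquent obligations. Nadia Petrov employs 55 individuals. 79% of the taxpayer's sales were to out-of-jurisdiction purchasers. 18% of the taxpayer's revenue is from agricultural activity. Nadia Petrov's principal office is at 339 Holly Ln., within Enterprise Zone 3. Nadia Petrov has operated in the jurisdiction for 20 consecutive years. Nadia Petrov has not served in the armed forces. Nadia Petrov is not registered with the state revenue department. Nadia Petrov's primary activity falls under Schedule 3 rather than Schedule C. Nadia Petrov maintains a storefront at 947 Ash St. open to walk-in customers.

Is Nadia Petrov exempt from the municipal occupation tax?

No — not exempt.

(1) no delinquency — not met.
(i) not (has storefront) — fails.
(ii) ≥40% agricultural — not met.
(a) = F OR F = false.
(b) >70% out-of-jur. sales — holds.
(2): F AND T → false.
(i) Schedule C activity — not satisfied.
(ii) veteran — not satisfied.
(a) = F OR F = false.
(i) not (in enterprise zone) — not satisfied.
(ii) state-registered — fails.
(iii) ≥ 11 yrs in jurisdiction — satisfied.
(b) = F OR F OR T = true.
(3): F AND T → false.
Overall = F OR F OR F = false.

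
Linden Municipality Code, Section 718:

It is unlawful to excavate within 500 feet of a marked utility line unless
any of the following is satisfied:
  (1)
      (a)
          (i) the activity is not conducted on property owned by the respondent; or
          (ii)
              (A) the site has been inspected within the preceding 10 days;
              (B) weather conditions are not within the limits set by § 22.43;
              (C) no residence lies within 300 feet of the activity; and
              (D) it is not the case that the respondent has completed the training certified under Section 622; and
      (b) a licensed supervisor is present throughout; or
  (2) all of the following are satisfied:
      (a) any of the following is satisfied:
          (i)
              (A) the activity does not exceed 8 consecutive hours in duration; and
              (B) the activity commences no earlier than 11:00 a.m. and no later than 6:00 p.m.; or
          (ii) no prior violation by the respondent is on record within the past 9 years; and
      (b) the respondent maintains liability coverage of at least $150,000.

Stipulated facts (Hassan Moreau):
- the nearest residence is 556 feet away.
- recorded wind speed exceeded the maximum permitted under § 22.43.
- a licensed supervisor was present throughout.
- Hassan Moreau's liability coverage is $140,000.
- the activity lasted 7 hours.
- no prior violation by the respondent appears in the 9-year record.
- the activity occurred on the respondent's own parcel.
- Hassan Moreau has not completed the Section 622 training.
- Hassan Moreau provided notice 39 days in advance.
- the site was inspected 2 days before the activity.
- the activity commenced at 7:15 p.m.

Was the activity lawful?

Yes — lawful.

(i) not (own property) — not met.
(A) site inspected — met.
(B) not (weather ok) — met.
(C) no residence in 300 ft — holds.
(D) not (training certified) — met.
(ii): T AND T AND T AND T → true.
So (a) is satisfied (F OR T).
(b) supervisor present — met.
(1) = T AND T = true.
(A) ≤ 8 hrs duration — satisfied.
(B) start within hours — not satisfied.
(i) = T AND F = false.
(ii) no prior violation — satisfied.
(a) = F OR T = true.
(b) coverage ≥ $150,000 — fails.
(2) = T AND F = false.
So Overall is satisfied (T OR F).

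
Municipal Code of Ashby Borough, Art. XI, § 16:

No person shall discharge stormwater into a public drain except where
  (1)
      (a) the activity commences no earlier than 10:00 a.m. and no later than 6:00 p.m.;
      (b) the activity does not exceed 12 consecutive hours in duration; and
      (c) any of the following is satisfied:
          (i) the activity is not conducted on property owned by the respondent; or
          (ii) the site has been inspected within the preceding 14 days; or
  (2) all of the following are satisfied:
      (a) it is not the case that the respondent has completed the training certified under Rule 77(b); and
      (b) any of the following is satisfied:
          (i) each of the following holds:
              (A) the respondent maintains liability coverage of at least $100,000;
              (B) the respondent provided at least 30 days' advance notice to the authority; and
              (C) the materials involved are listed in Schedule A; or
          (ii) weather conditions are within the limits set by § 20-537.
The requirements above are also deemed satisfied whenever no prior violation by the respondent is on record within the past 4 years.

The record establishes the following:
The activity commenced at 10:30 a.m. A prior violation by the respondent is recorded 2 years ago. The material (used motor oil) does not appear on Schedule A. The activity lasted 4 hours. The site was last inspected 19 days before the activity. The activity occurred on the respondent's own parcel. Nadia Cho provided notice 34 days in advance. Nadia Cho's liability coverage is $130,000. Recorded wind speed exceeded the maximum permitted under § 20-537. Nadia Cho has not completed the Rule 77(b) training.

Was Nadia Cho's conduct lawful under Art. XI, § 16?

No — unlawful.

(a) start within hours — satisfied.
(b) ≤ 12 hrs duration — satisfied.
(i) not (own property) — not met.
(ii) site inspected — fails.
(c): F OR F → false.
(1) = T AND T AND F = false.
(a) not (training certified) — met.
(A) coverage ≥ $100,000 — met.
(B) ≥30 days' notice — holds.
(C) Schedule A material — fails.
(i) = T AND T AND F = false.
(ii) weather ok — fails.
(b): F OR F → false.
(2) = T AND F = false.
Overall = F OR F = false.
Exception (no prior violation) — not satisfied.
Result: main false OR exception false → false.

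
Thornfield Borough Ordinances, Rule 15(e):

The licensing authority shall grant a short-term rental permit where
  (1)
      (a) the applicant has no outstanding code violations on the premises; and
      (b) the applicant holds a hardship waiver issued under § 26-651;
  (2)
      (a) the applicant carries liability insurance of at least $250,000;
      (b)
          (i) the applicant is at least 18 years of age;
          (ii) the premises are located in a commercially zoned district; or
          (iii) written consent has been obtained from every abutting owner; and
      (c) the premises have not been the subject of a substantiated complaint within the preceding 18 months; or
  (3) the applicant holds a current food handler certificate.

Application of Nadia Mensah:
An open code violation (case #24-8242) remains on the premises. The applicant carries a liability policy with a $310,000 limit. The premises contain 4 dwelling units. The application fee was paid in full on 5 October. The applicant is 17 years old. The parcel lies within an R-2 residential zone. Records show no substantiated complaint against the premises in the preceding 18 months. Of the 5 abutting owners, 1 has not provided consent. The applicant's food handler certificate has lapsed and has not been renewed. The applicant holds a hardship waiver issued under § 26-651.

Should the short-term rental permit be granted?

No — denied.

(a) no code violations — not met.
(b) hardship waiver — met.
So (1) is not satisfied (F AND T).
(a) insurance ≥ $250,000 — holds.
(i) age ≥ 18 — fails.
(ii) commercially zoned — not satisfied.
(iii) all abutters consent — not met.
(b): F OR F OR F → false.
(c) no complaint in 18 mo. — holds.
(2): T AND F AND T → false.
(3) food handler cert. — fails.
Overall = F OR F OR F = false.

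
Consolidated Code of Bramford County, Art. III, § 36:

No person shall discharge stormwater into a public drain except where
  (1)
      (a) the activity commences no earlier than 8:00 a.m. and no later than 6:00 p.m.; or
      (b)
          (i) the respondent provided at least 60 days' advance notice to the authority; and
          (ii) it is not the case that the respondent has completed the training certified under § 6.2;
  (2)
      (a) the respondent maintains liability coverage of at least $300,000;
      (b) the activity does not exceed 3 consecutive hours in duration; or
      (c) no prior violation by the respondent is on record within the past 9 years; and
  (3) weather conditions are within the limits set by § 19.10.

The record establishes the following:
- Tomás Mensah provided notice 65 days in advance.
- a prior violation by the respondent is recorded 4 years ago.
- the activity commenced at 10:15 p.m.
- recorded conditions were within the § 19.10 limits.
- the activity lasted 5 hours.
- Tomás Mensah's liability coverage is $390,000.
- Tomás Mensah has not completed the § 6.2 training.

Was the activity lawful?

(a) start within hours — fails.
(i) ≥60 days' notice — satisfied.
(ii) not (training certified) — holds.
(b) = T AND T = true.
So (1) is satisfied (F OR T).
(a) coverage ≥ $300,000 — holds.
(b) ≤ 3 hrs duration — not satisfied.
(c) no prior violation — not satisfied.
So (2) is satisfied (T OR F OR F).
(3) weather ok — satisfied.
Overall: T AND T AND T → true.

Yes — lawful.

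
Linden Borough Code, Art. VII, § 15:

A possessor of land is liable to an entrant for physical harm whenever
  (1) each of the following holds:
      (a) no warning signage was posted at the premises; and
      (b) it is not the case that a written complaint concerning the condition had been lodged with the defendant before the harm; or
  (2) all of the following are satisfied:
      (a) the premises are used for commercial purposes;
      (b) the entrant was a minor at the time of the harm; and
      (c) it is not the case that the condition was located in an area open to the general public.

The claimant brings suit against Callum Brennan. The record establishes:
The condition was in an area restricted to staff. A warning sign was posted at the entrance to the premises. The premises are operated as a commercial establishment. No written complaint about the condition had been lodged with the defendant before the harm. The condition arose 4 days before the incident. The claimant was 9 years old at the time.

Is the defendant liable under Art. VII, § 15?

Yes — liable.

(a) no signage posted — not satisfied.
(b) not (complaint lodged) — holds.
So (1) is not satisfied (F AND T).
(a) commercial use — satisfied.
(b) entrant a minor — holds.
(c) not (public area) — met.
(2): T AND T AND T → true.
Overall = F OR T = true.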